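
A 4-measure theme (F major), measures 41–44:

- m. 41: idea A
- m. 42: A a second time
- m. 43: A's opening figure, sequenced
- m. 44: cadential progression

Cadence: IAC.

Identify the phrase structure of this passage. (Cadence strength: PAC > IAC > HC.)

sentence

Basic idea (m. 41) + its repetition (m. 42) form the presentation; fragmentation and cadence (mm. 43–44) form the continuation — the 4-bar whole is a sentence.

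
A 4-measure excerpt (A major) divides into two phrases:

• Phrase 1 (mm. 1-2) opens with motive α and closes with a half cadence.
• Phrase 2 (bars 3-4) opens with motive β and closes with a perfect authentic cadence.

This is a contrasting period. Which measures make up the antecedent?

measures 1–2

The phrase ending with the weaker cadence (half cadence) is the antecedent; the one ending more conclusively (perfect authentic cadence) is the consequent. The antecedent is measures 1–2.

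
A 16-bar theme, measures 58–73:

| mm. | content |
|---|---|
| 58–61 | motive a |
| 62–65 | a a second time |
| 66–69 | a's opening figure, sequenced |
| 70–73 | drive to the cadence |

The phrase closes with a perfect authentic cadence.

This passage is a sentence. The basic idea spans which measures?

The presentation of a sentence is the basic idea (mm. 58–61) plus its repetition (mm. 62–65); the basic idea is therefore measures 58–61.

measures 58–61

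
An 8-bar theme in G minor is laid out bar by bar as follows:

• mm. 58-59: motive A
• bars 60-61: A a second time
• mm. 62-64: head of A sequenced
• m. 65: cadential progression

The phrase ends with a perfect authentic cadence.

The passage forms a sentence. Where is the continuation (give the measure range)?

After the presentation (measures 58-61), the continuation covers the fragmentation through the cadence: measures 62–65.

measures 62–65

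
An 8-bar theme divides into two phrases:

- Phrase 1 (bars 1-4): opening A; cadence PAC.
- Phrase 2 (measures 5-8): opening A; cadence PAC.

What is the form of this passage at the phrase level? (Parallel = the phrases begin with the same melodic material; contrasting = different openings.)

repeated phrase

Both phrases have the same opening (A) and the same cadence (perfect authentic cadence): the second is a restatement, not a consequent, so this is a repeated phrase rather than a period.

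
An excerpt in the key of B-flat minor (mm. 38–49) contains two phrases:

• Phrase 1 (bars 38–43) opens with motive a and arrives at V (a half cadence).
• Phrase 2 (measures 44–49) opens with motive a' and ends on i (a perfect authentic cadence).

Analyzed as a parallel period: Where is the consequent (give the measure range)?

The antecedent is the phrase ending with the weaker cadence (half cadence, phrase 1) and the consequent the one ending more conclusively (perfect authentic cadence, phrase 2); the consequent is mm. 44–49.

measures 44–49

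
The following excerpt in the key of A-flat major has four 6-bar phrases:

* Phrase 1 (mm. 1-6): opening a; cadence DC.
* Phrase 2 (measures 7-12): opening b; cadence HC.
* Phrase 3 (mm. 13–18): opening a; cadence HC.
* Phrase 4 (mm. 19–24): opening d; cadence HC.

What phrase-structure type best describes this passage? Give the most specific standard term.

Phrase 4 ends with a half cadence, no stronger than phrase 2's half cadence, so the four phrases do not form a double period; nor do phrases 3–4 duplicate 1–2, so it is not a repeated period. With no phrase reaching a conclusive cadence, the passage is a phrase group.

phrase group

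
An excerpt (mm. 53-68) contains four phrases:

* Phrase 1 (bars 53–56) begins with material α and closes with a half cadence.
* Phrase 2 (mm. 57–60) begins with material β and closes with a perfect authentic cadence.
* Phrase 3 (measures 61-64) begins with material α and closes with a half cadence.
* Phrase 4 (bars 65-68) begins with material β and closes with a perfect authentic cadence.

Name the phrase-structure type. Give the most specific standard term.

repeated period

The cadence pattern HC–PAC–HC–PAC is weak–strong twice, and phrases 3–4 restate phrases 1–2: a period heard twice, not a double period (which would end weakly at phrase 2).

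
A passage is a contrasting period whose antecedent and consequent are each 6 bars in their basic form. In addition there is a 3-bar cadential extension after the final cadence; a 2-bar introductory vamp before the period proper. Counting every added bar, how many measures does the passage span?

Basic contrasting period: 6 + 6 = 12 bars.
12 (basic form) + 3 (cadential extension) + 2 (introduction) = 17.

17 measures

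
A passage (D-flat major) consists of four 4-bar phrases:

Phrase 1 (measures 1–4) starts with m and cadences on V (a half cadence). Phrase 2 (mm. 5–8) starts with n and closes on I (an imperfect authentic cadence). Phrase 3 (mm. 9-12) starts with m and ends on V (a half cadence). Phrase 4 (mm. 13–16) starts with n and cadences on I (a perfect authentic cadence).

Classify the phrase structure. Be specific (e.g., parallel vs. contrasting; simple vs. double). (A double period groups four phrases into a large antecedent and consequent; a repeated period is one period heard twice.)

parallel double period

Four phrases in two halves: the first half (measures 1–8) ends with an imperfect authentic cadence, the second (measures 9-16) with a perfect authentic cadence — a large antecedent–consequent pair, i.e. a double period.
Phrase 3 begins with the same material as phrase 1, making it parallel.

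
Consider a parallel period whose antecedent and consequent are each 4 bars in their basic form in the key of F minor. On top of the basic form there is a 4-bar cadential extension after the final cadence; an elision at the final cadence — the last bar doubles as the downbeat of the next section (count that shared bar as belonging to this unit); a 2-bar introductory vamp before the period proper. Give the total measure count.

14 measures

Basic parallel period: 4 + 4 = 8 bars.
8 (basic form) + 4 (cadential extension) + 2 (introduction) = 14.
The elision shares a bar with the next section but does not change this unit's count.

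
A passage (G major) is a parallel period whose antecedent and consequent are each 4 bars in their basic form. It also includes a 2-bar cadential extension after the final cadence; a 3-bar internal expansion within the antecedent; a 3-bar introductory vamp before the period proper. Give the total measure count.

16 measures

Basic parallel period: 4 + 4 = 8 bars.
8 (basic form) + 2 (cadential extension) + 3 (internal expansion) + 3 (introduction) = 16.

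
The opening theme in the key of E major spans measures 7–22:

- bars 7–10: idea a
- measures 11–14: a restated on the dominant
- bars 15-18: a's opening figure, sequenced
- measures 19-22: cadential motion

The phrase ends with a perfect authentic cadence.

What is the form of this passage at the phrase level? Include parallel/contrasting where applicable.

Basic idea (bars 7-10) + its repetition (mm. 11–14) form the presentation; fragmentation and cadence (mm. 15-22) form the continuation — the 16-bar whole is a sentence.

sentence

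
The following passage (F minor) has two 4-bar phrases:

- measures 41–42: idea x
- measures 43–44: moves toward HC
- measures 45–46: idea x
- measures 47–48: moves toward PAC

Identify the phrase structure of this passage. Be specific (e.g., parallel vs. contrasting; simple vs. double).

Phrase 1 ends with a half cadence (weaker) and phrase 2 with a perfect authentic cadence (stronger): antecedent + consequent = a period.
The two phrases open with the same material (x / x), so the period is parallel.

parallel period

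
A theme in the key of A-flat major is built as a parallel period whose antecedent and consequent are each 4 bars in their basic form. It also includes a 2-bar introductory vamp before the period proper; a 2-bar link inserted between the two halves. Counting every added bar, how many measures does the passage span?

12 measures

Basic parallel period: 4 + 4 = 8 bars.
8 (basic form) + 2 (introduction) + 2 (link) = 12.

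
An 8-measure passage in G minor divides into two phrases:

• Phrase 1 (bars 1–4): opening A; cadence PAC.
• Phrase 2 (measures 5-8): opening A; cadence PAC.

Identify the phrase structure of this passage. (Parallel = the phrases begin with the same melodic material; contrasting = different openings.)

repeated phrase

Both phrases have the same opening (A) and the same cadence (perfect authentic cadence): the second is a restatement, not a consequent, so this is a repeated phrase rather than a period.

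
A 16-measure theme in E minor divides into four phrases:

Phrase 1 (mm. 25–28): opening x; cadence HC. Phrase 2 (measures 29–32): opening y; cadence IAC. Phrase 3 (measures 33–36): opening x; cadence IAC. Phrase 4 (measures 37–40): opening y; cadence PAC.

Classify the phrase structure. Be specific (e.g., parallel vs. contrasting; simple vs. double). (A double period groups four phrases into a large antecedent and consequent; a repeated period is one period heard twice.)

parallel double period

Four phrases in two halves: the first half (mm. 25–32) ends with an imperfect authentic cadence, the second (measures 33-40) with a perfect authentic cadence — a large antecedent–consequent pair, i.e. a double period.
Phrase 3 begins with the same material as phrase 1, making it parallel.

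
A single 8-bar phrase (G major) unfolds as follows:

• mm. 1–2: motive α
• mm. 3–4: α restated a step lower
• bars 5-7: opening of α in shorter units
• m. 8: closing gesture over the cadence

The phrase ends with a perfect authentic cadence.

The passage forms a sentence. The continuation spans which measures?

measures 5–8

After the presentation (measures 1–4), the continuation covers the fragmentation through the cadence: mm. 5–8.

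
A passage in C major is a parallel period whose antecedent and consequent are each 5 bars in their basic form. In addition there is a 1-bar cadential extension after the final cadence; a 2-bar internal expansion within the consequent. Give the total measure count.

Basic parallel period: 5 + 5 = 10 bars.
10 (basic form) + 1 (cadential extension) + 2 (internal expansion) = 13.

13 measures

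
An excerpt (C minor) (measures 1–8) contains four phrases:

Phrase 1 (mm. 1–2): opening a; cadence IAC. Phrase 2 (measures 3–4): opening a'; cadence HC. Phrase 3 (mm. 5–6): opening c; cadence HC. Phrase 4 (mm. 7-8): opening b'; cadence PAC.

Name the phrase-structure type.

Four phrases in two halves: the first half (measures 1–4) ends with a half cadence, the second (mm. 5-8) with a perfect authentic cadence — a large antecedent–consequent pair, i.e. a double period.
Phrase 3 begins with different material from phrase 1, making it contrasting.

contrasting double period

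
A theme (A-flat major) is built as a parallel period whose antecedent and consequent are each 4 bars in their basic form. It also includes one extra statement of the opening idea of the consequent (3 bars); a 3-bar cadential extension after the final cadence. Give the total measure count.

Basic parallel period: 4 + 4 = 8 bars.
8 (basic form) + 3 (extra statement) + 3 (cadential extension) = 14.

14 measures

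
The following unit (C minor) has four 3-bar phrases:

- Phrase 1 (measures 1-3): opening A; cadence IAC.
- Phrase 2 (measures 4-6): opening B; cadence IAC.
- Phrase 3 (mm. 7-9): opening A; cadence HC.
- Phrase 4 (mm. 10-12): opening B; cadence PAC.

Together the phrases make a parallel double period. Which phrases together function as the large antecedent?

phrases 1 and 2

In a double period the first pair of phrases (ending imperfect authentic cadence) is the large antecedent and the second pair (ending perfect authentic cadence) is the large consequent; the antecedent is phrases 1 and 2.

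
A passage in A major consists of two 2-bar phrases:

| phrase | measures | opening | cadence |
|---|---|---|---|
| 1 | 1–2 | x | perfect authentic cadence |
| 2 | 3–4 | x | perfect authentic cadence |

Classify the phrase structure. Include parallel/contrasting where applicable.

Both phrases have the same opening (x) and the same cadence (perfect authentic cadence): the second is a restatement, not a consequent, so this is a repeated phrase rather than a period.

repeated phrase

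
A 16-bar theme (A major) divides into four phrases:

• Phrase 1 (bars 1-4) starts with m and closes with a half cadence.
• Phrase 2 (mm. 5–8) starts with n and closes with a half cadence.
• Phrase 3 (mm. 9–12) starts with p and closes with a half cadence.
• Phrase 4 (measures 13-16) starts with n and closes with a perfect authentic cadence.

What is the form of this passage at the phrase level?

contrasting double period

Four phrases in two halves: the first half (mm. 1–8) ends with a half cadence, the second (measures 9-16) with a perfect authentic cadence — a large antecedent–consequent pair, i.e. a double period.
Phrase 3 begins with different material from phrase 1, making it contrasting.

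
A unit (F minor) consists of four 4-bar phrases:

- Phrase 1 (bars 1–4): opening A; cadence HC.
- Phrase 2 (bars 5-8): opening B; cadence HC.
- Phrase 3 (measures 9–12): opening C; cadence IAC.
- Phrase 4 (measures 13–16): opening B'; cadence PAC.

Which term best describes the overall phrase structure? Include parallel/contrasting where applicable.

Four phrases in two halves: the first half (measures 1–8) ends with a half cadence, the second (bars 9–16) with a perfect authentic cadence — a large antecedent–consequent pair, i.e. a double period.
Phrase 3 begins with different material from phrase 1, making it contrasting.

contrasting double period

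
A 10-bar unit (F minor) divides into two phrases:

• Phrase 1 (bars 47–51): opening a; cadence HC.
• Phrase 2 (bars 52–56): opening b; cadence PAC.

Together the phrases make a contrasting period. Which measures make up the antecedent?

measures 47–51

The phrase ending with the weaker cadence (half cadence) is the antecedent; the one ending more conclusively (perfect authentic cadence) is the consequent. The antecedent is measures 47–51.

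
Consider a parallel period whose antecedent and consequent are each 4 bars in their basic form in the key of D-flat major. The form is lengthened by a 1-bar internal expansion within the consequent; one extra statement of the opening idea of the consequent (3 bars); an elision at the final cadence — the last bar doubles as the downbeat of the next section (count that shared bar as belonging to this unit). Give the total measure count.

12 measures

Basic parallel period: 4 + 4 = 8 bars.
8 (basic form) + 1 (internal expansion) + 3 (extra statement) = 12.
The elision shares a bar with the next section but does not change this unit's count.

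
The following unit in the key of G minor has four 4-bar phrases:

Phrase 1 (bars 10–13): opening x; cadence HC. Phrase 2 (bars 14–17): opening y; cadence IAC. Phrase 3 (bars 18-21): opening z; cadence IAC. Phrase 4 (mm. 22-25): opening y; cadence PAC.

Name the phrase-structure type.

Four phrases in two halves: the first half (mm. 10–17) ends with an imperfect authentic cadence, the second (measures 18–25) with a perfect authentic cadence — a large antecedent–consequent pair, i.e. a double period.
Phrase 3 begins with different material from phrase 1, making it contrasting.

contrasting double period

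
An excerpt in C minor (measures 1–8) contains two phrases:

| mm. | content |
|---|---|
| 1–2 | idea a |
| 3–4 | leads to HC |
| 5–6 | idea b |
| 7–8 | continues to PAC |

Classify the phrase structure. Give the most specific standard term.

Phrase 1 ends with a half cadence (weaker) and phrase 2 with a perfect authentic cadence (stronger): antecedent + consequent = a period.
The two phrases open with different material (a / b), so the period is contrasting.

contrasting period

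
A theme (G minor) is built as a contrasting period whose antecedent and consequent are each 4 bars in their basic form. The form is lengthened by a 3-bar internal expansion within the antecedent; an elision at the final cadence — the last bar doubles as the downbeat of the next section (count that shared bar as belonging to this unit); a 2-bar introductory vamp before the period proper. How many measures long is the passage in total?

Basic contrasting period: 4 + 4 = 8 bars.
8 (basic form) + 3 (internal expansion) + 2 (introduction) = 13.
The elision shares a bar with the next section but does not change this unit's count.

13 measures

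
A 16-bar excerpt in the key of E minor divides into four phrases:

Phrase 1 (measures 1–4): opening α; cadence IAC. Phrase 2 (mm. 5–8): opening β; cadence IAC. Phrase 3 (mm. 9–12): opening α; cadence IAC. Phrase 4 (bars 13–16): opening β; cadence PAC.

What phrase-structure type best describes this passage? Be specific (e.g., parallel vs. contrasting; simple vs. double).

parallel double period

Four phrases in two halves: the first half (bars 1–8) ends with an imperfect authentic cadence, the second (bars 9–16) with a perfect authentic cadence — a large antecedent–consequent pair, i.e. a double period.
Phrase 3 begins with the same material as phrase 1, making it parallel.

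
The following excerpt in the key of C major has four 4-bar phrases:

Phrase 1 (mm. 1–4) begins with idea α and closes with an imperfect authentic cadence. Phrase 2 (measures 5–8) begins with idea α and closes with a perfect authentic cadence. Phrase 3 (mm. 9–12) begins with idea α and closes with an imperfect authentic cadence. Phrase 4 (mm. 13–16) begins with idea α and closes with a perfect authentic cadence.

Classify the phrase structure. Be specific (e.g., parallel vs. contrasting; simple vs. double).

The cadence pattern IAC–PAC–IAC–PAC is weak–strong twice, and phrases 3–4 restate phrases 1–2: a period heard twice, not a double period (which would end weakly at phrase 2).

repeated period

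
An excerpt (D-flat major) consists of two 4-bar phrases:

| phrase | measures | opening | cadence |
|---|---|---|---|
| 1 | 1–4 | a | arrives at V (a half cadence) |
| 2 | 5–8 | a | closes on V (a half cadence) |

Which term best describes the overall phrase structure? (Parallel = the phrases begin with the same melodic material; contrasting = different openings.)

Both phrases have the same opening (a) and the same cadence (half cadence): the second is a restatement, not a consequent, so this is a repeated phrase rather than a period.

repeated phrase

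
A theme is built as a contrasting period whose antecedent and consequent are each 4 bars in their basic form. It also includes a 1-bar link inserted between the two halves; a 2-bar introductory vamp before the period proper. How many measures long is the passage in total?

Basic contrasting period: 4 + 4 = 8 bars.
8 (basic form) + 1 (link) + 2 (introduction) = 11.

11 measures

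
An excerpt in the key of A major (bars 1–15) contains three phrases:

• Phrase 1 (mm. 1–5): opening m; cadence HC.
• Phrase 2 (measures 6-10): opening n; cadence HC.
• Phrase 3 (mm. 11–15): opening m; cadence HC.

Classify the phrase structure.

phrase group

The final phrase closes with a half cadence, which is not stronger than the preceding half cadence; the 3 phrases lack an overall antecedent–consequent design and so form a phrase group.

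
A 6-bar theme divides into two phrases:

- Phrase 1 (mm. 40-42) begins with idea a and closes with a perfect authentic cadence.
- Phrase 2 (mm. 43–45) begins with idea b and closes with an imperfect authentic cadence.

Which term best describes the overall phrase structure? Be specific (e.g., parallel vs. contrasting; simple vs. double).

The second phrase closes with an imperfect authentic cadence, which is not stronger than the first phrase's perfect authentic cadence; without a weak→strong cadential pair there is no antecedent–consequent relationship, so this is a phrase group rather than a period.

phrase group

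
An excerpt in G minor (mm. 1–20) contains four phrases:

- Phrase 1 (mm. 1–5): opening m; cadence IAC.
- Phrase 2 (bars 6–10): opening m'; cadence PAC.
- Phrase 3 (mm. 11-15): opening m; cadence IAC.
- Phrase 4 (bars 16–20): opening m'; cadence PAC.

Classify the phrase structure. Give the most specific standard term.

repeated period

The cadence pattern IAC–PAC–IAC–PAC is weak–strong twice, and phrases 3–4 restate phrases 1–2: a period heard twice, not a double period (which would end weakly at phrase 2).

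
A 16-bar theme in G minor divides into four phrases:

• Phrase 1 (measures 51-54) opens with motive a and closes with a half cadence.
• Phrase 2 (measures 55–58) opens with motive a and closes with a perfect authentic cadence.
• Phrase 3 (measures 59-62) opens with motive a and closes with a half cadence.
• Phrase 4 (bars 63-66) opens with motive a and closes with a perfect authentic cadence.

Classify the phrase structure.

The cadence pattern HC–PAC–HC–PAC is weak–strong twice, and phrases 3–4 restate phrases 1–2: a period heard twice, not a double period (which would end weakly at phrase 2).

repeated period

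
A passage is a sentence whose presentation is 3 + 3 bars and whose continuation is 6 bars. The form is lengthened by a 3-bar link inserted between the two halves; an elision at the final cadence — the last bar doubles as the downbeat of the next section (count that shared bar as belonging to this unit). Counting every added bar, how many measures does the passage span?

Basic sentence: 3 + 3 + 6 = 12 bars.
12 (basic form) + 3 (link) = 15.
The elision shares a bar with the next section but does not change this unit's count.

15 measures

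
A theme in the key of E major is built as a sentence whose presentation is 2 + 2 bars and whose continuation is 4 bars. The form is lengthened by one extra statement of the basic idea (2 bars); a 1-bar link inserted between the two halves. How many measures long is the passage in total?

Basic sentence: 2 + 2 + 4 = 8 bars.
8 (basic form) + 2 (extra statement) + 1 (link) = 11.

11 measures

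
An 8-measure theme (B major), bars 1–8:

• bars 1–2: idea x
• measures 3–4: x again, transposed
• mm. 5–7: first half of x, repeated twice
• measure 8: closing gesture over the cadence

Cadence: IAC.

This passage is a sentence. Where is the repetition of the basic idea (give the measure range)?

The presentation of a sentence is the basic idea (bars 1-2) plus its repetition (mm. 3-4); the repetition of the basic idea is therefore mm. 3–4.

measures 3–4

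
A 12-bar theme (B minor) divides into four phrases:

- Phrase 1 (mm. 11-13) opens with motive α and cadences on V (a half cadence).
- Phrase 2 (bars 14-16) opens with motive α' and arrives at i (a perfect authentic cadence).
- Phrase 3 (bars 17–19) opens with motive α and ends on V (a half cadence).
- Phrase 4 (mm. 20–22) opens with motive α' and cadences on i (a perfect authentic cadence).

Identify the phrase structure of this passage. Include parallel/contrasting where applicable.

The cadence pattern HC–PAC–HC–PAC is weak–strong twice, and phrases 3–4 restate phrases 1–2: a period heard twice, not a double period (which would end weakly at phrase 2).

repeated period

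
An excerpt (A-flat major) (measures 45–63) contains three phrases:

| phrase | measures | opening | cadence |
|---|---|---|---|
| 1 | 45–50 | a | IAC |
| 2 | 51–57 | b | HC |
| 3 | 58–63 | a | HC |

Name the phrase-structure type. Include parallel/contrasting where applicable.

The final phrase closes with a half cadence, which is not stronger than the preceding half cadence; the 3 phrases lack an overall antecedent–consequent design and so form a phrase group.

phrase group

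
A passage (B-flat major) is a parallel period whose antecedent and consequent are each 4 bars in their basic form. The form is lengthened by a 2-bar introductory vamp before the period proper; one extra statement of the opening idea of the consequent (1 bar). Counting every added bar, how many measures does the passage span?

Basic parallel period: 4 + 4 = 8 bars.
8 (basic form) + 2 (introduction) + 1 (extra statement) = 11.

11 measures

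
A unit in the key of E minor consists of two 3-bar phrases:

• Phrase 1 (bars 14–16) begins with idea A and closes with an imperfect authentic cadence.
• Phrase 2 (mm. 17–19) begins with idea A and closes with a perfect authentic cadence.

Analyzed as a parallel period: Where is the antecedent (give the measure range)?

The antecedent is the phrase ending with the weaker cadence (imperfect authentic cadence, phrase 1) and the consequent the one ending more conclusively (perfect authentic cadence, phrase 2); the antecedent is mm. 14-16.

measures 14–16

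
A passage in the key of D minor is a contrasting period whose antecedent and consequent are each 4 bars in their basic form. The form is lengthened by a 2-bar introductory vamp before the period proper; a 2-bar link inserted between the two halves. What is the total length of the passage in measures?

Basic contrasting period: 4 + 4 = 8 bars.
8 (basic form) + 2 (introduction) + 2 (link) = 12.

12 measures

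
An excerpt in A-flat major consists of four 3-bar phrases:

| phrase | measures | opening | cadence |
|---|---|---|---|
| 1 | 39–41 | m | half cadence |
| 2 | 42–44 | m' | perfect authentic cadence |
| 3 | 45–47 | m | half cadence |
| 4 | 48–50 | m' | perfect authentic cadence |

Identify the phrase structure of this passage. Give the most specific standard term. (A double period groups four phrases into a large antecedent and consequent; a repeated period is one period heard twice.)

The cadence pattern HC–PAC–HC–PAC is weak–strong twice, and phrases 3–4 restate phrases 1–2: a period heard twice, not a double period (which would end weakly at phrase 2).

repeated period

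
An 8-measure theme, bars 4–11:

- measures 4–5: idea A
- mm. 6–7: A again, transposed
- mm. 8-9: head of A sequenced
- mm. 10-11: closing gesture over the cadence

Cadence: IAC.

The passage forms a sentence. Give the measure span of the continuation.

measures 8–11

After the presentation (mm. 4–7), the continuation covers the fragmentation through the cadence: measures 8–11.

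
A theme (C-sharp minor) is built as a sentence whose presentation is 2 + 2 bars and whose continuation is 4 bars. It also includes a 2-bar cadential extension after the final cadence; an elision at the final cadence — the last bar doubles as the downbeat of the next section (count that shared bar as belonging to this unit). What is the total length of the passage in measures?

10 measures

Basic sentence: 2 + 2 + 4 = 8 bars.
8 (basic form) + 2 (cadential extension) = 10.
The elision shares a bar with the next section but does not change this unit's count.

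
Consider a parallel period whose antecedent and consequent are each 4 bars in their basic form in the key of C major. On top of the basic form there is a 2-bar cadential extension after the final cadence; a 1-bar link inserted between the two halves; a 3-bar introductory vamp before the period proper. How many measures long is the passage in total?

Basic parallel period: 4 + 4 = 8 bars.
8 (basic form) + 2 (cadential extension) + 1 (link) + 3 (introduction) = 14.

14 measures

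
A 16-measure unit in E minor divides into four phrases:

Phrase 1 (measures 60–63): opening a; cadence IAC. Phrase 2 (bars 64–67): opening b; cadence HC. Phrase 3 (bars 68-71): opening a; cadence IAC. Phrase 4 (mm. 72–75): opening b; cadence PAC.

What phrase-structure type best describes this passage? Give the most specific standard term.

Four phrases in two halves: the first half (measures 60-67) ends with a half cadence, the second (bars 68–75) with a perfect authentic cadence — a large antecedent–consequent pair, i.e. a double period.
Phrase 3 begins with the same material as phrase 1, making it parallel.

parallel double period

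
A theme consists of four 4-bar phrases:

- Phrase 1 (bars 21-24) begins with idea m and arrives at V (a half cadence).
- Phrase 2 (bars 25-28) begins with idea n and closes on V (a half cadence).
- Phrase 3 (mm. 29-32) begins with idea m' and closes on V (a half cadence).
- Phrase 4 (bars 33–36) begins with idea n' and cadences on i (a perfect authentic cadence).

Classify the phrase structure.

Four phrases in two halves: the first half (measures 21–28) ends with a half cadence, the second (bars 29–36) with a perfect authentic cadence — a large antecedent–consequent pair, i.e. a double period.
Phrase 3 begins with the same material as phrase 1, making it parallel.

parallel double period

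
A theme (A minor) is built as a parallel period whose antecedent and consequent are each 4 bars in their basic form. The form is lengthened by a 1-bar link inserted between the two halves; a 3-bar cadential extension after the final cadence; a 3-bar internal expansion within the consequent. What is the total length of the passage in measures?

15 measures

Basic parallel period: 4 + 4 = 8 bars.
8 (basic form) + 1 (link) + 3 (cadential extension) + 3 (internal expansion) = 15.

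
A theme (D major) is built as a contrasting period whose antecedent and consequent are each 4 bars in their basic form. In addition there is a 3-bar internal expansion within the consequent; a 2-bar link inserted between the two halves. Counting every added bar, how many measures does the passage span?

Basic contrasting period: 4 + 4 = 8 bars.
8 (basic form) + 3 (internal expansion) + 2 (link) = 13.

13 measures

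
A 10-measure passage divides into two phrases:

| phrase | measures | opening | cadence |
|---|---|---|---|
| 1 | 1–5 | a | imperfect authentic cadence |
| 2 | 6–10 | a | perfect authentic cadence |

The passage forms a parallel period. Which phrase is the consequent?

phrase 2

The phrase ending with the weaker cadence (imperfect authentic cadence) is the antecedent; the one ending more conclusively (perfect authentic cadence) is the consequent. The consequent is phrase 2.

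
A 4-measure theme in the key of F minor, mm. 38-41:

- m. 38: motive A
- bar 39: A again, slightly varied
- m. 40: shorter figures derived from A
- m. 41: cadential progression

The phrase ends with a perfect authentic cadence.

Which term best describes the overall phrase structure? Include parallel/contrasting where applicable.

sentence

Basic idea (m. 38) + its repetition (m. 39) form the presentation; fragmentation and cadence (mm. 40–41) form the continuation — the 4-bar whole is a sentence.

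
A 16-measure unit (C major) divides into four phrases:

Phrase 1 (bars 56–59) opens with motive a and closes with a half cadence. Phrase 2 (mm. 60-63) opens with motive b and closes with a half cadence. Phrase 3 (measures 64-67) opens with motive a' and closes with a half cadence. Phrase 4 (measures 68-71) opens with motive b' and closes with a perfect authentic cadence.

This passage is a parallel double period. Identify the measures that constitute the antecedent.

measures 56–63

In a double period the four phrases pair into a large antecedent (phrases 1–2, ending half cadence) and a large consequent (phrases 3–4, ending perfect authentic cadence). The antecedent spans mm. 56–63.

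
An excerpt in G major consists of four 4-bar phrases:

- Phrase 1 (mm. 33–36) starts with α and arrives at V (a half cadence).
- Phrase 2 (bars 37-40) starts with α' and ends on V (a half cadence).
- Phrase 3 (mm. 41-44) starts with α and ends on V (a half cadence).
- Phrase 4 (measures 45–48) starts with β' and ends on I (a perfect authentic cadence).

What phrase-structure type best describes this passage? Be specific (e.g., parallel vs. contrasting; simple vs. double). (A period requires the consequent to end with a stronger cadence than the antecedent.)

Four phrases in two halves: the first half (mm. 33-40) ends with a half cadence, the second (mm. 41–48) with a perfect authentic cadence — a large antecedent–consequent pair, i.e. a double period.
Phrase 3 begins with the same material as phrase 1, making it parallel.

parallel double period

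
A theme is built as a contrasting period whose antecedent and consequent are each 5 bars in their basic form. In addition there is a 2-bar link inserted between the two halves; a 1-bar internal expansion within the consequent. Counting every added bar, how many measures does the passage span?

13 measures

Basic contrasting period: 5 + 5 = 10 bars.
10 (basic form) + 2 (link) + 1 (internal expansion) = 13.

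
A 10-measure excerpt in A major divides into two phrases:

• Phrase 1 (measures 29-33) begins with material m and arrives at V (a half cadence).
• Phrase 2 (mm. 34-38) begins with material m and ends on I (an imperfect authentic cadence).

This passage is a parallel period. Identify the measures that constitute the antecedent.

measures 29–33

The antecedent is the phrase ending with the weaker cadence (half cadence, phrase 1) and the consequent the one ending more conclusively (imperfect authentic cadence, phrase 2); the antecedent is mm. 29-33.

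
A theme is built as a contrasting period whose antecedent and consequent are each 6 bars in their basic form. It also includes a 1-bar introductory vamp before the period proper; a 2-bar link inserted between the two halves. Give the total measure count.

15 measures

Basic contrasting period: 6 + 6 = 12 bars.
12 (basic form) + 1 (introduction) + 2 (link) = 15.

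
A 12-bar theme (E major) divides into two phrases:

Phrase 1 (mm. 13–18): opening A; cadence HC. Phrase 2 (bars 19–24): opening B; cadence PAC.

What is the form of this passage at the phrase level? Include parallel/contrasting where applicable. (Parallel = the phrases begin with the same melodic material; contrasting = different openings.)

contrasting period

Phrase 1 ends with a half cadence (weaker) and phrase 2 with a perfect authentic cadence (stronger): antecedent + consequent = a period.
The two phrases open with different material (A / B), so the period is contrasting.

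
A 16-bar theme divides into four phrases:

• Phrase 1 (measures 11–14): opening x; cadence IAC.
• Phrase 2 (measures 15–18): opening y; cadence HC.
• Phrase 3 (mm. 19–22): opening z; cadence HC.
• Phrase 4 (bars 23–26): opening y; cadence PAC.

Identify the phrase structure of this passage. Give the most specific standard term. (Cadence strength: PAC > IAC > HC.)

Four phrases in two halves: the first half (mm. 11-18) ends with a half cadence, the second (mm. 19–26) with a perfect authentic cadence — a large antecedent–consequent pair, i.e. a double period.
Phrase 3 begins with different material from phrase 1, making it contrasting.

contrasting double period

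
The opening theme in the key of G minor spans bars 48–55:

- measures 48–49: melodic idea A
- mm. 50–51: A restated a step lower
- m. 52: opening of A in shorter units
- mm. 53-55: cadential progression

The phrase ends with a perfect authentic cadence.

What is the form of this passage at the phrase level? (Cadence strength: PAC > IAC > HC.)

sentence

Basic idea (measures 48-49) + its repetition (mm. 50-51) form the presentation; fragmentation and cadence (bars 52–55) form the continuation — the 8-bar whole is a sentence.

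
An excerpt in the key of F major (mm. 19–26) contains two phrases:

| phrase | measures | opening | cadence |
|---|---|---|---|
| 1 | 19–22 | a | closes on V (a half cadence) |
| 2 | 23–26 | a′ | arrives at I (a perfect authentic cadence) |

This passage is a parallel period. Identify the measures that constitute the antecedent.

The antecedent is the phrase ending with the weaker cadence (half cadence, phrase 1) and the consequent the one ending more conclusively (perfect authentic cadence, phrase 2); the antecedent is bars 19-22.

measures 19–22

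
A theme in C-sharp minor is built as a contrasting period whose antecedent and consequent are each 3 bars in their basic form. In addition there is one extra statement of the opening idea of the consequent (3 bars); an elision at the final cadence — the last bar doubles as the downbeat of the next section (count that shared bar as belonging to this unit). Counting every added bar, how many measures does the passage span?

9 measures

Basic contrasting period: 3 + 3 = 6 bars.
6 (basic form) + 3 (extra statement) = 9.
The elision shares a bar with the next section but does not change this unit's count.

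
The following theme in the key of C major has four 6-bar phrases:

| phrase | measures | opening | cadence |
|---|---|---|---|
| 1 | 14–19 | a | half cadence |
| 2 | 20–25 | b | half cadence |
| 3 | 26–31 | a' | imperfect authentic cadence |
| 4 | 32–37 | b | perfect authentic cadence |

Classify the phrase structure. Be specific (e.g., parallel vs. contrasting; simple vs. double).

Four phrases in two halves: the first half (mm. 14–25) ends with a half cadence, the second (mm. 26-37) with a perfect authentic cadence — a large antecedent–consequent pair, i.e. a double period.
Phrase 3 begins with the same material as phrase 1, making it parallel.

parallel double period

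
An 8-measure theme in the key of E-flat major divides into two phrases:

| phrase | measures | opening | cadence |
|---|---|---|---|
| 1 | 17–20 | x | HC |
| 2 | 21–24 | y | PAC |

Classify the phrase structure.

Phrase 1 ends with a half cadence (weaker) and phrase 2 with a perfect authentic cadence (stronger): antecedent + consequent = a period.
The two phrases open with different material (x / y), so the period is contrasting.

contrasting period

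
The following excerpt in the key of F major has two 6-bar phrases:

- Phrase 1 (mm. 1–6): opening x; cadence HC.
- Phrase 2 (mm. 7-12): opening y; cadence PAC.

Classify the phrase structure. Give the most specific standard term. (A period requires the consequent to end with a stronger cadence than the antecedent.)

Phrase 1 ends with a half cadence (weaker) and phrase 2 with a perfect authentic cadence (stronger): antecedent + consequent = a period.
The two phrases open with different material (x / y), so the period is contrasting.

contrasting period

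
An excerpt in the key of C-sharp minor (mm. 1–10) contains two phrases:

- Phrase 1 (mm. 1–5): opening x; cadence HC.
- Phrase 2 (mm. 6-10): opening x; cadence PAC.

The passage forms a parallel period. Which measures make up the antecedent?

The antecedent is the phrase ending with the weaker cadence (half cadence, phrase 1) and the consequent the one ending more conclusively (perfect authentic cadence, phrase 2); the antecedent is mm. 1–5.

measures 1–5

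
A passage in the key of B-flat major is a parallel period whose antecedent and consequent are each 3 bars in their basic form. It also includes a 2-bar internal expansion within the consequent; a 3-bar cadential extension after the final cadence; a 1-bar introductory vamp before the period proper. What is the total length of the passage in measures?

Basic parallel period: 3 + 3 = 6 bars.
6 (basic form) + 2 (internal expansion) + 3 (cadential extension) + 1 (introduction) = 12.

12 measures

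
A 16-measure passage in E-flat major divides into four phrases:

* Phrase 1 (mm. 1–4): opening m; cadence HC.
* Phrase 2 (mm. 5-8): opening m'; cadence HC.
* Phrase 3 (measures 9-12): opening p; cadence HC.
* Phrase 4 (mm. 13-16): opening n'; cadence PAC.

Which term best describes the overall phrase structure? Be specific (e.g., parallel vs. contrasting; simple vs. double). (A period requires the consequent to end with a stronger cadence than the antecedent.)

Four phrases in two halves: the first half (bars 1–8) ends with a half cadence, the second (mm. 9–16) with a perfect authentic cadence — a large antecedent–consequent pair, i.e. a double period.
Phrase 3 begins with different material from phrase 1, making it contrasting.

contrasting double period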